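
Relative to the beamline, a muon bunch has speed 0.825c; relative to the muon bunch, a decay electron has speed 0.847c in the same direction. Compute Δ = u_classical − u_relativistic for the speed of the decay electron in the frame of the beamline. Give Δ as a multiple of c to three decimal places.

Δ = 0.688c

Galilean: u_cl = 0.847 + 0.825 = 1.6720.
Relativistic: u_rel = (0.847 + 0.825) / (1 + 0.847·0.825) = 1.6720/1.6988 = 0.9842.
Δ = 1.6720 − 0.9842 = 0.6878.
(The classical prediction exceeds c; the relativistic result does not.)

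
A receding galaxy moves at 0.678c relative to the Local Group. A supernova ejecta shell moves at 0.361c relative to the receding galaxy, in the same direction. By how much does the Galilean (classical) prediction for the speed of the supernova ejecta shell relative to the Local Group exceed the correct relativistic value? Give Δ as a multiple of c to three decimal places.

Δ = 0.204c

Galilean: u_cl = 0.361 + 0.678 = 1.0390.
Relativistic: u_rel = (0.361 + 0.678) / (1 + 0.361·0.678) = 1.0390/1.2448 = 0.8347.
Δ = 1.0390 − 0.8347 = 0.2043.
(The classical prediction exceeds c; the relativistic result does not.)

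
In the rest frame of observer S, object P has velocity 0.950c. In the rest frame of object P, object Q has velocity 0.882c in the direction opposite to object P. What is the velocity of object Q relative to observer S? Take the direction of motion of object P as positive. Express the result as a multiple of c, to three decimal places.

+0.419c

With v = 0.950 and u' = -0.882 (in units of c),
u = (u' + v)/(1 + u'v/c²):
u = (-0.882 + 0.950) / (1 + (-0.882)·0.950) = 0.0680/0.1621 = 0.4195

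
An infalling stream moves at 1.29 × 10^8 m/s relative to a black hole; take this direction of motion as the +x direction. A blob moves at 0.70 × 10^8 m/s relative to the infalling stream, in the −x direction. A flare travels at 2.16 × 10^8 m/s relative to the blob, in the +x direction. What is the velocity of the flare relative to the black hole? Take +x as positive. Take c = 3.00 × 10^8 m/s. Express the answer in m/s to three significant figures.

+2.43 × 10^8 m/s

Apply u = (u' + v)/(1 + u'v/c²) successively, working outward toward the black hole.
(Dividing each given speed by c = 3.00 × 10^8 m/s to work in units of c.)
Start: velocity of the infalling stream relative to the black hole = 0.4300c.
Compose with the blob (u' = -0.233 in the infalling stream frame): u_1 = (-0.233 + 0.430) / (1 + (-0.233)·0.430) = 0.1967/0.8997 = 0.2186.
Compose with the flare (u' = 0.720 in the blob frame): u_2 = (0.720 + 0.219) / (1 + 0.720·0.219) = 0.9386/1.1574 = 0.8110.
So u = 0.8110 × 3.00 × 10^8 m/s.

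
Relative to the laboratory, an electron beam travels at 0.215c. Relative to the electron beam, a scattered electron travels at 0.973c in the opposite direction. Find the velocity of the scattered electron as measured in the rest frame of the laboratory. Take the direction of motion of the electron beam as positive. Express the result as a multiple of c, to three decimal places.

With v = 0.215 and u' = -0.973 (in units of c),
u = (u' + v)/(1 + u'v/c²):
u = (-0.973 + 0.215) / (1 + (-0.973)·0.215) = -0.7580/0.7908 = -0.9585

-0.959c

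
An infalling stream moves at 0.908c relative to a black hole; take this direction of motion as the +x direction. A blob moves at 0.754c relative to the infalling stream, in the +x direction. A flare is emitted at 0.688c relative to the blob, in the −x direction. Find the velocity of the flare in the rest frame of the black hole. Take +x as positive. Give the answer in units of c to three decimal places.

+0.929c

Apply u = (u' + v)/(1 + u'v/c²) successively, working outward toward the black hole.
Start: velocity of the infalling stream relative to the black hole = 0.9080c.
Compose with the blob (u' = 0.754 in the infalling stream frame): u_1 = (0.754 + 0.908) / (1 + 0.754·0.908) = 1.6620/1.6846 = 0.9866.
Compose with the flare (u' = -0.688 in the blob frame): u_2 = (-0.688 + 0.987) / (1 + (-0.688)·0.987) = 0.2986/0.3212 = 0.9294.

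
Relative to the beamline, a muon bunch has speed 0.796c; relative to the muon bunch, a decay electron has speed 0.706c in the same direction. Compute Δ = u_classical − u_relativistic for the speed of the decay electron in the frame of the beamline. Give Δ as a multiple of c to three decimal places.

Galilean: u_cl = 0.706 + 0.796 = 1.5020.
Relativistic: u_rel = (0.706 + 0.796) / (1 + 0.706·0.796) = 1.5020/1.5620 = 0.9616.
Δ = 1.5020 − 0.9616 = 0.5404.
(The classical prediction exceeds c; the relativistic result does not.)

Δ = 0.540c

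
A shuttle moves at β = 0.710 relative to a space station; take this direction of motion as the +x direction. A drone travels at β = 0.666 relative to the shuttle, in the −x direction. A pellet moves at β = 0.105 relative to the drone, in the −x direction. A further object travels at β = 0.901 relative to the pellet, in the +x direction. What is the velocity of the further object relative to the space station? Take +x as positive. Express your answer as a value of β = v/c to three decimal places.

β = +0.897

Apply u = (u' + v)/(1 + u'v/c²) successively, working outward toward the space station.
Start: velocity of the shuttle relative to the space station = 0.7100c.
Compose with the drone (u' = -0.666 in the shuttle frame): u_1 = (-0.666 + 0.710) / (1 + (-0.666)·0.710) = 0.0440/0.5271 = 0.0835.
Compose with the pellet (u' = -0.105 in the drone frame): u_2 = (-0.105 + 0.083) / (1 + (-0.105)·0.083) = -0.0215/0.9912 = -0.0217.
Compose with the further object (u' = 0.901 in the pellet frame): u_3 = (0.901 + (-0.022)) / (1 + 0.901·(-0.022)) = 0.8793/0.9804 = 0.8968.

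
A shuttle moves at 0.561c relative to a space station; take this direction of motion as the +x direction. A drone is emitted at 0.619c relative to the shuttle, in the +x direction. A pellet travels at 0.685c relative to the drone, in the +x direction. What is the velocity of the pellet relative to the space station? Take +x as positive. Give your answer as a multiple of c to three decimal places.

Apply u = (u' + v)/(1 + u'v/c²) successively, working outward toward the space station.
Start: velocity of the shuttle relative to the space station = 0.5610c.
Compose with the drone (u' = 0.619 in the shuttle frame): u_1 = (0.619 + 0.561) / (1 + 0.619·0.561) = 1.1800/1.3473 = 0.8759.
Compose with the pellet (u' = 0.685 in the drone frame): u_2 = (0.685 + 0.876) / (1 + 0.685·0.876) = 1.5609/1.6000 = 0.9756.

0.976c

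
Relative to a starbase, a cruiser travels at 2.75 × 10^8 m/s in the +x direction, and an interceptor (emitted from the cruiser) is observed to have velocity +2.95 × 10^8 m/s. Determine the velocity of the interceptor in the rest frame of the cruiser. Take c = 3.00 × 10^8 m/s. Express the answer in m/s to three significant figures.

v = 0.917c, u = 0.983c.
Invert the composition law: u' = (u − v)/(1 − uv/c²).
u' = (0.983 − 0.917) / (1 − (0.983)(0.917)) = 0.0667/0.0986 = 0.6761.
u' = 0.6761 × 3.00 × 10^8 m/s.

+2.03 × 10^8 m/s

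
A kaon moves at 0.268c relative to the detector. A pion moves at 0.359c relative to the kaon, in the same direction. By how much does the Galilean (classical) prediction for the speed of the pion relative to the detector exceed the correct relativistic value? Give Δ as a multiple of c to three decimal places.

Galilean: u_cl = 0.359 + 0.268 = 0.6270.
Relativistic: u_rel = (0.359 + 0.268) / (1 + 0.359·0.268) = 0.6270/1.0962 = 0.5720.
Δ = 0.6270 − 0.5720 = 0.0550.

Δ = 0.055c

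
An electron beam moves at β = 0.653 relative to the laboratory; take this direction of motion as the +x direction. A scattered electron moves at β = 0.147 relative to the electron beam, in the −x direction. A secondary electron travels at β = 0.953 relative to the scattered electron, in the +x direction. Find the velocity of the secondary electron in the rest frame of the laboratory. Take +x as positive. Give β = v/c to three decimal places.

Apply u = (u' + v)/(1 + u'v/c²) successively, working outward toward the laboratory.
Start: velocity of the electron beam relative to the laboratory = 0.6530c.
Compose with the scattered electron (u' = -0.147 in the electron beam frame): u_1 = (-0.147 + 0.653) / (1 + (-0.147)·0.653) = 0.5060/0.9040 = 0.5597.
Compose with the secondary electron (u' = 0.953 in the scattered electron frame): u_2 = (0.953 + 0.560) / (1 + 0.953·0.560) = 1.5127/1.5334 = 0.9865.

β = +0.987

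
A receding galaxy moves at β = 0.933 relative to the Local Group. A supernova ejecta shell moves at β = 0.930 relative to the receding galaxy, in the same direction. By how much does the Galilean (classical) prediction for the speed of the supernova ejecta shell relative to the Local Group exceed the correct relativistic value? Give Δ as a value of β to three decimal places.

Δ = 0.866

Galilean: u_cl = 0.930 + 0.933 = 1.8630.
Relativistic: u_rel = (0.930 + 0.933) / (1 + 0.930·0.933) = 1.8630/1.8677 = 0.9975.
Δ = 1.8630 − 0.9975 = 0.8655.
(The classical prediction exceeds c; the relativistic result does not.)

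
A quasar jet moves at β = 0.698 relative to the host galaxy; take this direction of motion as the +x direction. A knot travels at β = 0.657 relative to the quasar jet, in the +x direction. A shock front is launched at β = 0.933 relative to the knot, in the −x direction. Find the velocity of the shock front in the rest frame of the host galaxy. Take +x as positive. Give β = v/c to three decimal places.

Apply u = (u' + v)/(1 + u'v/c²) successively, working outward toward the host galaxy.
Start: velocity of the quasar jet relative to the host galaxy = 0.6980c.
Compose with the knot (u' = 0.657 in the quasar jet frame): u_1 = (0.657 + 0.698) / (1 + 0.657·0.698) = 1.3550/1.4586 = 0.9290.
Compose with the shock front (u' = -0.933 in the knot frame): u_2 = (-0.933 + 0.929) / (1 + (-0.933)·0.929) = -0.0040/0.1333 = -0.0302.

β = -0.030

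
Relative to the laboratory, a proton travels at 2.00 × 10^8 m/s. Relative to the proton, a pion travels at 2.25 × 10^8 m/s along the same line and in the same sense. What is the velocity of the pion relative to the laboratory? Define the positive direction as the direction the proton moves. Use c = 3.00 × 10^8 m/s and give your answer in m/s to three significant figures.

In units of c (dividing by 3.00 × 10^8 m/s): v = 0.667, u' = 0.750.
u = (u' + v)/(1 + u'v/c²):
u = (0.750 + 0.667) / (1 + 0.750·0.667) = 1.4167/1.5000 = 0.9444
Converting back: u = 0.9444 × 3.00 × 10^8 m/s.

2.83 × 10^8 m/s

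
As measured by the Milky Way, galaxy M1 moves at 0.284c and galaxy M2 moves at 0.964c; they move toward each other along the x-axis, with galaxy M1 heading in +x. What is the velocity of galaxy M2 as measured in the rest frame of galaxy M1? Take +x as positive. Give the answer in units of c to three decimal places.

-0.980c

β_A = 0.284, β_B = -0.964.
Transform to A's frame with the inverse velocity-addition law: u' = (u − v)/(1 − uv/c²), taking u = β_B and v = β_A.
u' = (-0.964 − 0.284) / (1 − (0.284)(-0.964)) = -1.2480/1.2738 = -0.9798.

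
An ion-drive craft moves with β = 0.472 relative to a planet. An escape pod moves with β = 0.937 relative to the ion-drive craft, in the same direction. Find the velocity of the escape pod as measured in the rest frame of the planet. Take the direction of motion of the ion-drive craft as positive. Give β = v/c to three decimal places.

β = 0.977

With v = 0.472 and u' = 0.937 (in units of c),
u = (u' + v)/(1 + u'v/c²):
u = (0.937 + 0.472) / (1 + 0.937·0.472) = 1.4090/1.4423 = 0.9769
(Galilean addition would give +1.409c, exceeding c.)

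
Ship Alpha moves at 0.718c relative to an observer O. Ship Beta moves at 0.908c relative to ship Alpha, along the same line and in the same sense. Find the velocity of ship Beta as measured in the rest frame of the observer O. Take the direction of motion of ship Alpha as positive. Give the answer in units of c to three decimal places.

With v = 0.718 and u' = 0.908 (in units of c),
u = (u' + v)/(1 + u'v/c²):
u = (0.908 + 0.718) / (1 + 0.908·0.718) = 1.6260/1.6519 = 0.9843
(Galilean addition would give +1.626c, exceeding c.)

0.984c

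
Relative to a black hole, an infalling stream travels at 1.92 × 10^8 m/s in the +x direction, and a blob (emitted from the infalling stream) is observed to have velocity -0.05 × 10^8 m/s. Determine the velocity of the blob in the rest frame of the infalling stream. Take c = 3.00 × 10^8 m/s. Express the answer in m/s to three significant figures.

v = 0.640c, u = -0.017c.
Invert the composition law: u' = (u − v)/(1 − uv/c²).
u' = (-0.017 − 0.640) / (1 − (-0.017)(0.640)) = -0.6567/1.0107 = -0.6497.
u' = -0.6497 × 3.00 × 10^8 m/s.

-1.95 × 10^8 m/s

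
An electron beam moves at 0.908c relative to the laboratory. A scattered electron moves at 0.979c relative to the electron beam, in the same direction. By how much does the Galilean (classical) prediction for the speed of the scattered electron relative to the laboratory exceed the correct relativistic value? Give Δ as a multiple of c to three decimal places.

Δ = 0.888c

Galilean: u_cl = 0.979 + 0.908 = 1.8870.
Relativistic: u_rel = (0.979 + 0.908) / (1 + 0.979·0.908) = 1.8870/1.8889 = 0.9990.
Δ = 1.8870 − 0.9990 = 0.8880.
(The classical prediction exceeds c; the relativistic result does not.)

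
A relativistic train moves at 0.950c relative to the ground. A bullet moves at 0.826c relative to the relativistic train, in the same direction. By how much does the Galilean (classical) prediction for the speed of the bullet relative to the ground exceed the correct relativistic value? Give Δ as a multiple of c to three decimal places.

Δ = 0.781c

Galilean: u_cl = 0.826 + 0.950 = 1.7760.
Relativistic: u_rel = (0.826 + 0.950) / (1 + 0.826·0.950) = 1.7760/1.7847 = 0.9951.
Δ = 1.7760 − 0.9951 = 0.7809.
(The classical prediction exceeds c; the relativistic result does not.)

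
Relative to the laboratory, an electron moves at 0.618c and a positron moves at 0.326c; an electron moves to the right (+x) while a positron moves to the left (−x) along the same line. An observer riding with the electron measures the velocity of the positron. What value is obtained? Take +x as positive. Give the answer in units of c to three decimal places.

β_A = 0.618, β_B = -0.326.
Transform to A's frame with the inverse velocity-addition law: u' = (u − v)/(1 − uv/c²), taking u = β_B and v = β_A.
u' = (-0.326 − 0.618) / (1 − (0.618)(-0.326)) = -0.9440/1.2015 = -0.7857.

-0.786c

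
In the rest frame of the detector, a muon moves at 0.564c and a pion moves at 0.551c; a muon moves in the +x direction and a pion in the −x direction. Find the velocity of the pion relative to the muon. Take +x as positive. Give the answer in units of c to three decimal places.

-0.851c

β_A = 0.564, β_B = -0.551.
Transform to A's frame with the inverse velocity-addition law: u' = (u − v)/(1 − uv/c²), taking u = β_B and v = β_A.
u' = (-0.551 − 0.564) / (1 − (0.564)(-0.551)) = -1.1150/1.3108 = -0.8506.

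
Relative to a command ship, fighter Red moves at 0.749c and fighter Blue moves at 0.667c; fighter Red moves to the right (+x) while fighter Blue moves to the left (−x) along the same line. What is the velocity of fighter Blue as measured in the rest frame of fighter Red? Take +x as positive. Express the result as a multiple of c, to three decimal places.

-0.944c

β_A = 0.749, β_B = -0.667.
Transform to A's frame with the inverse velocity-addition law: u' = (u − v)/(1 − uv/c²), taking u = β_B and v = β_A.
u' = (-0.667 − 0.749) / (1 − (0.749)(-0.667)) = -1.4160/1.4996 = -0.9443.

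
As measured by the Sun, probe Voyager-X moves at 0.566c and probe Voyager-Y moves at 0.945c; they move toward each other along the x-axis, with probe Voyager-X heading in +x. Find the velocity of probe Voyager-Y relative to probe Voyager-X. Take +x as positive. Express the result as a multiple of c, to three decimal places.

β_A = 0.566, β_B = -0.945.
Transform to A's frame with the inverse velocity-addition law: u' = (u − v)/(1 − uv/c²), taking u = β_B and v = β_A.
u' = (-0.945 − 0.566) / (1 − (0.566)(-0.945)) = -1.5110/1.5349 = -0.9844.

-0.984c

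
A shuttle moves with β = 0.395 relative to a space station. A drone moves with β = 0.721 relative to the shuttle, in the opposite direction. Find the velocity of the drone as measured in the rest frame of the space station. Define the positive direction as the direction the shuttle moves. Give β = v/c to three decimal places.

With v = 0.395 and u' = -0.721 (in units of c),
u = (u' + v)/(1 + u'v/c²):
u = (-0.721 + 0.395) / (1 + (-0.721)·0.395) = -0.3260/0.7152 = -0.4558

β = -0.456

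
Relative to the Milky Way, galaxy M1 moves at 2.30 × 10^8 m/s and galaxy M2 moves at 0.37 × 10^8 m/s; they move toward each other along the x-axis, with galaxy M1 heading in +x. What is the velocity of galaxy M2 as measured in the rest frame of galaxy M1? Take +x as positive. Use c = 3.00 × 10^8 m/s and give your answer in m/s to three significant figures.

β_A = 0.767, β_B = -0.123 (dividing each by c = 3.00 × 10^8 m/s).
Transform to A's frame with the inverse velocity-addition law: u' = (u − v)/(1 − uv/c²), taking u = β_B and v = β_A.
u' = (-0.123 − 0.767) / (1 − (0.767)(-0.123)) = -0.8900/1.0946 = -0.8131.
u' = -0.8131 × 3.00 × 10^8 m/s.

-2.44 × 10^8 m/s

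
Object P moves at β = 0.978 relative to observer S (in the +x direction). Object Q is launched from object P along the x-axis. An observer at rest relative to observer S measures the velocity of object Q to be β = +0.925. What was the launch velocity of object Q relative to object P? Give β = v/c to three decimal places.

β = -0.556

Invert the composition law: u' = (u − v)/(1 − uv/c²).
u' = (0.925 − 0.978) / (1 − (0.925)(0.978)) = -0.0530/0.0954 = -0.5558.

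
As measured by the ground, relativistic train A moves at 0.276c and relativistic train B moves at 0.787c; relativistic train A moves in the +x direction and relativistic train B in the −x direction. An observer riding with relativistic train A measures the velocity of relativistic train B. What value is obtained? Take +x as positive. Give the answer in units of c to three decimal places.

β_A = 0.276, β_B = -0.787.
Transform to A's frame with the inverse velocity-addition law: u' = (u − v)/(1 − uv/c²), taking u = β_B and v = β_A.
u' = (-0.787 − 0.276) / (1 − (0.276)(-0.787)) = -1.0630/1.2172 = -0.8733.

-0.873c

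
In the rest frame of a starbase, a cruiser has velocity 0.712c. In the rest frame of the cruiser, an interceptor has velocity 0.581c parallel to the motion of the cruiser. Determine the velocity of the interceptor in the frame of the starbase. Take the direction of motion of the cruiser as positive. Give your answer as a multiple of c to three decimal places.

With v = 0.712 and u' = 0.581 (in units of c),
u = (u' + v)/(1 + u'v/c²):
u = (0.581 + 0.712) / (1 + 0.581·0.712) = 1.2930/1.4137 = 0.9146
(Galilean addition would give +1.293c, exceeding c.)

0.915c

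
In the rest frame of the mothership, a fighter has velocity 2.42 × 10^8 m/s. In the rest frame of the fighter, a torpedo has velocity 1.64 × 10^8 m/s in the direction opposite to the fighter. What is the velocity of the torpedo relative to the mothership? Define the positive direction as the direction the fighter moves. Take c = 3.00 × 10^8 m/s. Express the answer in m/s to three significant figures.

In units of c (dividing by 3.00 × 10^8 m/s): v = 0.807, u' = -0.547.
u = (u' + v)/(1 + u'v/c²):
u = (-0.547 + 0.807) / (1 + (-0.547)·0.807) = 0.2600/0.5590 = 0.4651
Converting back: u = 0.4651 × 3.00 × 10^8 m/s.

+1.40 × 10^8 m/s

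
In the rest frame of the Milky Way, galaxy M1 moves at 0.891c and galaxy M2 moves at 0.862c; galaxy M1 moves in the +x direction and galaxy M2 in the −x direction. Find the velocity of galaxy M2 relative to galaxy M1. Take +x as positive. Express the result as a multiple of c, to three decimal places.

β_A = 0.891, β_B = -0.862.
Transform to A's frame with the inverse velocity-addition law: u' = (u − v)/(1 − uv/c²), taking u = β_B and v = β_A.
u' = (-0.862 − 0.891) / (1 − (0.891)(-0.862)) = -1.7530/1.7680 = -0.9915.

-0.991c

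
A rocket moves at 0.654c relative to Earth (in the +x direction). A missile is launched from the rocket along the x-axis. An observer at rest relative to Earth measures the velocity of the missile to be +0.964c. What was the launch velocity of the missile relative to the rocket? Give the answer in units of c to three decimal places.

Invert the composition law: u' = (u − v)/(1 − uv/c²).
u' = (0.964 − 0.654) / (1 − (0.964)(0.654)) = 0.3100/0.3695 = 0.8389.

+0.839c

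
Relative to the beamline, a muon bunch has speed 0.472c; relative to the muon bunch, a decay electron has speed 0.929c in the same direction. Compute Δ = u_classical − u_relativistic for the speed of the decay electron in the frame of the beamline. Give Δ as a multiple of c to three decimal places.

Galilean: u_cl = 0.929 + 0.472 = 1.4010.
Relativistic: u_rel = (0.929 + 0.472) / (1 + 0.929·0.472) = 1.4010/1.4385 = 0.9739.
Δ = 1.4010 − 0.9739 = 0.4271.
(The classical prediction exceeds c; the relativistic result does not.)

Δ = 0.427c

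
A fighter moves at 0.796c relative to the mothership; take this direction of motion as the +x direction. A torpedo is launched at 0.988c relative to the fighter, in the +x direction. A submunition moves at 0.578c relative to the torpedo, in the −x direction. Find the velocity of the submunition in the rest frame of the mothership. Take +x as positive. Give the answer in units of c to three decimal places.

+0.995c

Apply u = (u' + v)/(1 + u'v/c²) successively, working outward toward the mothership.
Start: velocity of the fighter relative to the mothership = 0.7960c.
Compose with the torpedo (u' = 0.988 in the fighter frame): u_1 = (0.988 + 0.796) / (1 + 0.988·0.796) = 1.7840/1.7864 = 0.9986.
Compose with the submunition (u' = -0.578 in the torpedo frame): u_2 = (-0.578 + 0.999) / (1 + (-0.578)·0.999) = 0.4206/0.4228 = 0.9949.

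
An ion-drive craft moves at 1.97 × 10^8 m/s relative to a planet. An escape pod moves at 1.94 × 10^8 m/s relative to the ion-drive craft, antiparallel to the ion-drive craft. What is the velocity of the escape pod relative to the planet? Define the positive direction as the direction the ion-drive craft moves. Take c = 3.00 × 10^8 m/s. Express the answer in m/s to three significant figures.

In units of c (dividing by 3.00 × 10^8 m/s): v = 0.657, u' = -0.647.
u = (u' + v)/(1 + u'v/c²):
u = (-0.647 + 0.657) / (1 + (-0.647)·0.657) = 0.0100/0.5754 = 0.0174
Converting back: u = 0.0174 × 3.00 × 10^8 m/s.

+5.21 × 10^6 m/s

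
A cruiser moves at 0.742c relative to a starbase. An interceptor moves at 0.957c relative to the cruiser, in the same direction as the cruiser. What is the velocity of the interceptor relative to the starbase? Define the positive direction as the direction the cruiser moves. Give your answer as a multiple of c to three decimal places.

0.994c

With v = 0.742 and u' = 0.957 (in units of c),
u = (u' + v)/(1 + u'v/c²):
u = (0.957 + 0.742) / (1 + 0.957·0.742) = 1.6990/1.7101 = 0.9935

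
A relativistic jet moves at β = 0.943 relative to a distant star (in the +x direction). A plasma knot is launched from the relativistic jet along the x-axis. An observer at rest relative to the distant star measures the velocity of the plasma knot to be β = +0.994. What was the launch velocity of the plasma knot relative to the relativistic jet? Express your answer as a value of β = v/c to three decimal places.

Invert the composition law: u' = (u − v)/(1 − uv/c²).
u' = (0.994 − 0.943) / (1 − (0.994)(0.943)) = 0.0510/0.0627 = 0.8139.

β = +0.814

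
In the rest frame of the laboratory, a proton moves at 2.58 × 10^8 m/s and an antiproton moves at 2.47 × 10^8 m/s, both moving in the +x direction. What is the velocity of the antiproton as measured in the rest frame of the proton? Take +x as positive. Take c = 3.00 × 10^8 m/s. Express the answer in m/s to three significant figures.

-3.77 × 10^7 m/s

β_A = 0.860, β_B = 0.823 (dividing each by c = 3.00 × 10^8 m/s).
Transform to A's frame with the inverse velocity-addition law: u' = (u − v)/(1 − uv/c²), taking u = β_B and v = β_A.
u' = (0.823 − 0.860) / (1 − (0.860)(0.823)) = -0.0367/0.2919 = -0.1256.
u' = -0.1256 × 3.00 × 10^8 m/s.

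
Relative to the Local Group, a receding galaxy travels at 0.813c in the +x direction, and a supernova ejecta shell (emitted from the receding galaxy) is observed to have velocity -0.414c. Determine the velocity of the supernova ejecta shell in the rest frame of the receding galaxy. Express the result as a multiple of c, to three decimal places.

Invert the composition law: u' = (u − v)/(1 − uv/c²).
u' = (-0.414 − 0.813) / (1 − (-0.414)(0.813)) = -1.2270/1.3366 = -0.9180.

-0.918c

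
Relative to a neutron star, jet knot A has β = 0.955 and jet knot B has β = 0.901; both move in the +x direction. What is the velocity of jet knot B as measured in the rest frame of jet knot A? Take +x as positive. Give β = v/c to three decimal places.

β = -0.387

β_A = 0.955, β_B = 0.901.
Transform to A's frame with the inverse velocity-addition law: u' = (u − v)/(1 − uv/c²), taking u = β_B and v = β_A.
u' = (0.901 − 0.955) / (1 − (0.955)(0.901)) = -0.0540/0.1395 = -0.3870.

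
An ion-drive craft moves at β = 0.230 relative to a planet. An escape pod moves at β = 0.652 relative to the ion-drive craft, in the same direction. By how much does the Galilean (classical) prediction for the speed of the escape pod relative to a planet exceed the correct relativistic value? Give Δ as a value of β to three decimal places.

Galilean: u_cl = 0.652 + 0.230 = 0.8820.
Relativistic: u_rel = (0.652 + 0.230) / (1 + 0.652·0.230) = 0.8820/1.1500 = 0.7670.
Δ = 0.8820 − 0.7670 = 0.1150.

Δ = 0.115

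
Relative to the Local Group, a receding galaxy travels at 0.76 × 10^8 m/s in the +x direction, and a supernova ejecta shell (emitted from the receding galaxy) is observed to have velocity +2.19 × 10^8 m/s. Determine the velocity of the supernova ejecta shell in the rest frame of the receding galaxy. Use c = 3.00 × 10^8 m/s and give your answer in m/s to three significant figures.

v = 0.253c, u = 0.730c.
Invert the composition law: u' = (u − v)/(1 − uv/c²).
u' = (0.730 − 0.253) / (1 − (0.730)(0.253)) = 0.4767/0.8151 = 0.5848.
u' = 0.5848 × 3.00 × 10^8 m/s.

+1.75 × 10^8 m/s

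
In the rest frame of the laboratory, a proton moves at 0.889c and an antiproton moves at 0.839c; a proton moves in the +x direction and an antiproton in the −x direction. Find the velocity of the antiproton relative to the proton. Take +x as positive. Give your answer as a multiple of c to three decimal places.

β_A = 0.889, β_B = -0.839.
Transform to A's frame with the inverse velocity-addition law: u' = (u − v)/(1 − uv/c²), taking u = β_B and v = β_A.
u' = (-0.839 − 0.889) / (1 − (0.889)(-0.839)) = -1.7280/1.7459 = -0.9898.

-0.990c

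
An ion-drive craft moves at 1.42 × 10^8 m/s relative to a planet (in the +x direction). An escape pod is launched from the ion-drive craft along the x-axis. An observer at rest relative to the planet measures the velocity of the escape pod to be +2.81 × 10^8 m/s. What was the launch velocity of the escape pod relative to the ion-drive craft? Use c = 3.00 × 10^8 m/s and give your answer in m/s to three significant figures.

+2.50 × 10^8 m/s

v = 0.473c, u = 0.937c.
Invert the composition law: u' = (u − v)/(1 − uv/c²).
u' = (0.937 − 0.473) / (1 − (0.937)(0.473)) = 0.4633/0.5566 = 0.8324.
u' = 0.8324 × 3.00 × 10^8 m/s.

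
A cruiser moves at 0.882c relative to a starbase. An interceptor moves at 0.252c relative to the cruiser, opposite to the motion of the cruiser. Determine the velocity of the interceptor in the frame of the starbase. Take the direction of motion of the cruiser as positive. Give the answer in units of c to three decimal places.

+0.810c

With v = 0.882 and u' = -0.252 (in units of c),
u = (u' + v)/(1 + u'v/c²):
u = (-0.252 + 0.882) / (1 + (-0.252)·0.882) = 0.6300/0.7777 = 0.8100
(Galilean addition would give +0.630c.)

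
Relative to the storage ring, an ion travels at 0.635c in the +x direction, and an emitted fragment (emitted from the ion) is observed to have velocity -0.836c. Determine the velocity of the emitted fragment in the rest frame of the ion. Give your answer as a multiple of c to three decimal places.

-0.961c

Invert the composition law: u' = (u − v)/(1 − uv/c²).
u' = (-0.836 − 0.635) / (1 − (-0.836)(0.635)) = -1.4710/1.5309 = -0.9609.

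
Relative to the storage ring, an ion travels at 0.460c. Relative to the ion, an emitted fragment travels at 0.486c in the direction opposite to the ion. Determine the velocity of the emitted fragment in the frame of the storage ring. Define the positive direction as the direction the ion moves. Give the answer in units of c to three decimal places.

With v = 0.460 and u' = -0.486 (in units of c),
u = (u' + v)/(1 + u'v/c²):
u = (-0.486 + 0.460) / (1 + (-0.486)·0.460) = -0.0260/0.7764 = -0.0335
(Galilean addition would give -0.026c.)

-0.033c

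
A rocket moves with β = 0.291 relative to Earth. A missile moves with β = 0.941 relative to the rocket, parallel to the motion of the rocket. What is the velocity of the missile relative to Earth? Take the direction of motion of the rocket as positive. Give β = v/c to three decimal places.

With v = 0.291 and u' = 0.941 (in units of c),
u = (u' + v)/(1 + u'v/c²):
u = (0.941 + 0.291) / (1 + 0.941·0.291) = 1.2320/1.2738 = 0.9672
(Galilean addition would give +1.232c, exceeding c.)

β = 0.967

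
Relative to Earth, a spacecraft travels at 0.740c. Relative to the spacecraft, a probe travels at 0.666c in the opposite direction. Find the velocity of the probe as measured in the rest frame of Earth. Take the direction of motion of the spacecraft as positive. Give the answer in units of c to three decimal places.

With v = 0.740 and u' = -0.666 (in units of c),
u = (u' + v)/(1 + u'v/c²):
u = (-0.666 + 0.740) / (1 + (-0.666)·0.740) = 0.0740/0.5072 = 0.1459

+0.146c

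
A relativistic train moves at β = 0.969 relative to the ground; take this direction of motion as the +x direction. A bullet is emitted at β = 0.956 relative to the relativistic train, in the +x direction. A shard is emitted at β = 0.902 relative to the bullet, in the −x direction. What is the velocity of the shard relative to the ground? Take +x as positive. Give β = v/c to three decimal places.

Apply u = (u' + v)/(1 + u'v/c²) successively, working outward toward the ground.
Start: velocity of the relativistic train relative to the ground = 0.9690c.
Compose with the bullet (u' = 0.956 in the relativistic train frame): u_1 = (0.956 + 0.969) / (1 + 0.956·0.969) = 1.9250/1.9264 = 0.9993.
Compose with the shard (u' = -0.902 in the bullet frame): u_2 = (-0.902 + 0.999) / (1 + (-0.902)·0.999) = 0.0973/0.0986 = 0.9863.

β = +0.986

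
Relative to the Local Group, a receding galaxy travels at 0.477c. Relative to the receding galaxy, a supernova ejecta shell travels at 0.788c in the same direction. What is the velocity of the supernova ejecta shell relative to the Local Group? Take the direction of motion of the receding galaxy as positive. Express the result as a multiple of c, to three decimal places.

0.919c

With v = 0.477 and u' = 0.788 (in units of c),
u = (u' + v)/(1 + u'v/c²):
u = (0.788 + 0.477) / (1 + 0.788·0.477) = 1.2650/1.3759 = 0.9194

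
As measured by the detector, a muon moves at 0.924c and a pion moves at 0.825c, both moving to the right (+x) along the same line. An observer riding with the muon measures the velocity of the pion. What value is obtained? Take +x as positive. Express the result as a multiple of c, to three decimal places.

β_A = 0.924, β_B = 0.825.
Transform to A's frame with the inverse velocity-addition law: u' = (u − v)/(1 − uv/c²), taking u = β_B and v = β_A.
u' = (0.825 − 0.924) / (1 − (0.924)(0.825)) = -0.0990/0.2377 = -0.4165.

-0.416c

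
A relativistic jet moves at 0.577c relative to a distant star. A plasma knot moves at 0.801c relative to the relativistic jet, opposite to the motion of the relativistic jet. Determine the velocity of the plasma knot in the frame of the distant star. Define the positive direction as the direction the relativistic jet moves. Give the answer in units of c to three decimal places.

-0.416c

With v = 0.577 and u' = -0.801 (in units of c),
u = (u' + v)/(1 + u'v/c²):
u = (-0.801 + 0.577) / (1 + (-0.801)·0.577) = -0.2240/0.5378 = -0.4165
(Galilean addition would give -0.224c.)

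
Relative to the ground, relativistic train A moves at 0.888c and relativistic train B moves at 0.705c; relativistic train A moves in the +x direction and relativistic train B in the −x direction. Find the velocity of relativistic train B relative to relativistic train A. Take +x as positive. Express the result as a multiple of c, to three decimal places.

-0.980c

β_A = 0.888, β_B = -0.705.
Transform to A's frame with the inverse velocity-addition law: u' = (u − v)/(1 − uv/c²), taking u = β_B and v = β_A.
u' = (-0.705 − 0.888) / (1 − (0.888)(-0.705)) = -1.5930/1.6260 = -0.9797.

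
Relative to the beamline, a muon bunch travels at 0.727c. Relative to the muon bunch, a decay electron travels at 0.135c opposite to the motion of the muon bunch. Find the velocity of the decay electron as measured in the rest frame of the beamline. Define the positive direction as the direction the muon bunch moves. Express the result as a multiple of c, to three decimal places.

+0.656c

With v = 0.727 and u' = -0.135 (in units of c),
u = (u' + v)/(1 + u'v/c²):
u = (-0.135 + 0.727) / (1 + (-0.135)·0.727) = 0.5920/0.9019 = 0.6564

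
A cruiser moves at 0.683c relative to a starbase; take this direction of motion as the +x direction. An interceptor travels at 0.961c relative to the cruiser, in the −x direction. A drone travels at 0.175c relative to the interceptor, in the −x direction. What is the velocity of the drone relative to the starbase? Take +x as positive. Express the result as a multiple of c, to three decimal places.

-0.862c

Apply u = (u' + v)/(1 + u'v/c²) successively, working outward toward the starbase.
Start: velocity of the cruiser relative to the starbase = 0.6830c.
Compose with the interceptor (u' = -0.961 in the cruiser frame): u_1 = (-0.961 + 0.683) / (1 + (-0.961)·0.683) = -0.2780/0.3436 = -0.8090.
Compose with the drone (u' = -0.175 in the interceptor frame): u_2 = (-0.175 + (-0.809)) / (1 + (-0.175)·(-0.809)) = -0.9840/1.1416 = -0.8620.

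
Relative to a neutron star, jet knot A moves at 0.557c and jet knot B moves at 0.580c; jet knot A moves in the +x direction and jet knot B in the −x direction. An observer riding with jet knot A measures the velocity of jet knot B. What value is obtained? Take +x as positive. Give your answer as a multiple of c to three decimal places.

-0.859c

β_A = 0.557, β_B = -0.580.
Transform to A's frame with the inverse velocity-addition law: u' = (u − v)/(1 − uv/c²), taking u = β_B and v = β_A.
u' = (-0.580 − 0.557) / (1 − (0.557)(-0.580)) = -1.1370/1.3231 = -0.8594.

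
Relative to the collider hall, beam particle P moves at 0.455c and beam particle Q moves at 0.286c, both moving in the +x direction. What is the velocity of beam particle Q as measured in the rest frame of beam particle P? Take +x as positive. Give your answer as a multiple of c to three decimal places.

β_A = 0.455, β_B = 0.286.
Transform to A's frame with the inverse velocity-addition law: u' = (u − v)/(1 − uv/c²), taking u = β_B and v = β_A.
u' = (0.286 − 0.455) / (1 − (0.455)(0.286)) = -0.1690/0.8699 = -0.1943.

-0.194c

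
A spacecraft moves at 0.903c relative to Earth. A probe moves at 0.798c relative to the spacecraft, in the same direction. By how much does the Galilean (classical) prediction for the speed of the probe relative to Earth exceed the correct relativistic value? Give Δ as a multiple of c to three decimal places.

Galilean: u_cl = 0.798 + 0.903 = 1.7010.
Relativistic: u_rel = (0.798 + 0.903) / (1 + 0.798·0.903) = 1.7010/1.7206 = 0.9886.
Δ = 1.7010 − 0.9886 = 0.7124.
(The classical prediction exceeds c; the relativistic result does not.)

Δ = 0.712c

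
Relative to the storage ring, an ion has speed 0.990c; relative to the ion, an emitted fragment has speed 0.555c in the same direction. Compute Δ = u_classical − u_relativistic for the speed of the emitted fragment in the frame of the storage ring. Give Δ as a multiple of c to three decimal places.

Δ = 0.548c

Galilean: u_cl = 0.555 + 0.990 = 1.5450.
Relativistic: u_rel = (0.555 + 0.990) / (1 + 0.555·0.990) = 1.5450/1.5494 = 0.9971.
Δ = 1.5450 − 0.9971 = 0.5479.
(The classical prediction exceeds c; the relativistic result does not.)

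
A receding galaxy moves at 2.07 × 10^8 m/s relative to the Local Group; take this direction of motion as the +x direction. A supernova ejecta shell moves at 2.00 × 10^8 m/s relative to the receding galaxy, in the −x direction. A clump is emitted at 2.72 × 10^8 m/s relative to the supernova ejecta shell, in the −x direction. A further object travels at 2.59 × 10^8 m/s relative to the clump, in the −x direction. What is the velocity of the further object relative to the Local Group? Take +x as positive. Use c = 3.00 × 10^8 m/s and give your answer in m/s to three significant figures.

-2.98 × 10^8 m/s

Apply u = (u' + v)/(1 + u'v/c²) successively, working outward toward the Local Group.
(Dividing each given speed by c = 3.00 × 10^8 m/s to work in units of c.)
Start: velocity of the receding galaxy relative to the Local Group = 0.6900c.
Compose with the supernova ejecta shell (u' = -0.667 in the receding galaxy frame): u_1 = (-0.667 + 0.690) / (1 + (-0.667)·0.690) = 0.0233/0.5400 = 0.0432.
Compose with the clump (u' = -0.907 in the supernova ejecta shell frame): u_2 = (-0.907 + 0.043) / (1 + (-0.907)·0.043) = -0.8635/0.9608 = -0.8987.
Compose with the further object (u' = -0.863 in the clump frame): u_3 = (-0.863 + (-0.899)) / (1 + (-0.863)·(-0.899)) = -1.7620/1.7758 = -0.9922.
So u = -0.9922 × 3.00 × 10^8 m/s.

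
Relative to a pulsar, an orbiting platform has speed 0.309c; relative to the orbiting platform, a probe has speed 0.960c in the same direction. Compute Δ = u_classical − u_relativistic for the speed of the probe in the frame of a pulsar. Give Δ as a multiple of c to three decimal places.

Δ = 0.290c

Galilean: u_cl = 0.960 + 0.309 = 1.2690.
Relativistic: u_rel = (0.960 + 0.309) / (1 + 0.960·0.309) = 1.2690/1.2966 = 0.9787.
Δ = 1.2690 − 0.9787 = 0.2903.
(The classical prediction exceeds c; the relativistic result does not.)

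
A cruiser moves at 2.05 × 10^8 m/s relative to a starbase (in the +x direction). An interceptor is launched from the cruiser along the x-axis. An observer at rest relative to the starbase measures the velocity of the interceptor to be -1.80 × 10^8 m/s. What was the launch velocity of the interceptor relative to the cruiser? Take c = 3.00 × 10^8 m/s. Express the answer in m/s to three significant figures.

-2.73 × 10^8 m/s

v = 0.683c, u = -0.600c.
Invert the composition law: u' = (u − v)/(1 − uv/c²).
u' = (-0.600 − 0.683) / (1 − (-0.600)(0.683)) = -1.2833/1.4100 = -0.9102.
u' = -0.9102 × 3.00 × 10^8 m/s.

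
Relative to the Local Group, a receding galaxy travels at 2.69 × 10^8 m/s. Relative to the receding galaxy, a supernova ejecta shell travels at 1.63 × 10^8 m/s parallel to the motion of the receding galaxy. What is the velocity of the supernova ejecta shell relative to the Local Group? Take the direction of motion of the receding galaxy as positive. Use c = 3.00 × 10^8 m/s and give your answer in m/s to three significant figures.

2.90 × 10^8 m/s

In units of c (dividing by 3.00 × 10^8 m/s): v = 0.897, u' = 0.543.
u = (u' + v)/(1 + u'v/c²):
u = (0.543 + 0.897) / (1 + 0.543·0.897) = 1.4400/1.4872 = 0.9683
(Galilean addition would give +1.440c, exceeding c.)
Converting back: u = 0.9683 × 3.00 × 10^8 m/s.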